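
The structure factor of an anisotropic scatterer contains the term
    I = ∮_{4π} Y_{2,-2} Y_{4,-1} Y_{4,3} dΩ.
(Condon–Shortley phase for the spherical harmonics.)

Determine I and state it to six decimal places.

m-sum 0 ✓  L=10 even ✓  2≤4≤6 ✓
Π(2lᵢ+1) = 5×9×9 = 405
triangle coeff Δ(2,4,4) = 1/13860
Σ_t [0,2]: t=0:+1/192 t=1:−1/36 t=2:+1/192 = -5/288
(3j)²=20/693 [(2 4 4; 0 0 0)], sign=-1
Σ_t [2,2]: t=2:+1/480 = 1/480
(3j)²=3/110 [(2 4 4; -2 -1 3)], sign=-1
⇒ 4πI² = 270/847
I = (+1)√(270/847/(4π)) = 0.15927046

0.159270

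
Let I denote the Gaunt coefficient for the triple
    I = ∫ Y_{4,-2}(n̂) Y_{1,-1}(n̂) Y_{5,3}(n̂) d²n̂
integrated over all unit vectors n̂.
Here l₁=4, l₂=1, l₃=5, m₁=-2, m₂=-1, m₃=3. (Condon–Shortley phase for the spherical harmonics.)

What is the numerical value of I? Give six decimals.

Checks pass: Σm=0; 10 even; l₃=5∈[3,5].
(2·4+1)(2·1+1)(2·5+1) = 297
Δ: 0! 8! 2! / 11! → 1/495
sum: t=0:+1/576 = 1/576
3j²(4 1 5; 0 0 0) = Δ·Π!·Σ² = 5/99  (sign -1)
sum: t=0:+1/2880 = 1/2880
3j²(4 1 5; -2 -1 3) = Δ·Π!·Σ² = 28/495  (sign +1)
combine: 4πI² = 297·5/99·28/495 = 28/33
take √, sign -1: I = -0.25984664

-0.259847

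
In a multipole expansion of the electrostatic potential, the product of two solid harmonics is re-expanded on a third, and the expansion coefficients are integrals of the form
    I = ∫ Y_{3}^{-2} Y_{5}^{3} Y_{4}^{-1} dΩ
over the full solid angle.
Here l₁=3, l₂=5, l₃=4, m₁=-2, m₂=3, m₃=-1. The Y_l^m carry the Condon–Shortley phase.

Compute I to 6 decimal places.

m-sum 0 ✓  L=12 even ✓  2≤4≤8 ✓
Π(2lᵢ+1) = 7×11×9 = 693
triangle coeff Δ(3,5,4) = 1/180180
Σ_t [1,3]: t=1:−1/576 t=2:+1/144 t=3:−1/576 = 1/288
(3j)²=20/1001 [(3 5 4; 0 0 0)], sign=+1
Σ_t [3,4]: t=3:−1/1440 t=4:+1/1152 = 1/5760
(3j)²=1/858 [(3 5 4; -2 3 -1)], sign=-1
⇒ 4πI² = 30/1859
I = (-1)√(30/1859/(4π)) = -0.03583571

-0.035836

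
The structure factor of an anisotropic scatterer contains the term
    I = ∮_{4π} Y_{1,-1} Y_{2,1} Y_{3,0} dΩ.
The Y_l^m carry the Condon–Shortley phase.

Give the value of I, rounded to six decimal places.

0.143048

m-sum 0 ✓  L=6 even ✓  1≤3≤3 ✓
Π(2lᵢ+1) = 3×5×7 = 105
triangle coeff Δ(1,2,3) = 1/105
Σ_t [0,0]: t=0:+1/4 = 1/4
(3j)²=3/35 [(1 2 3; 0 0 0)], sign=-1
Σ_t [0,0]: t=0:+1/12 = 1/12
(3j)²=1/35 [(1 2 3; -1 1 0)], sign=-1
⇒ 4πI² = 9/35
I = (+1)√(9/35/(4π)) = 0.14304817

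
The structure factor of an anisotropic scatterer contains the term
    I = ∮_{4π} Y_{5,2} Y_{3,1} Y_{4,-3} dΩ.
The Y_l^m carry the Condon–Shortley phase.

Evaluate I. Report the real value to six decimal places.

-0.171363

Rules hold: Σm=0, L=12 even, 2≤4≤8.
N = 11·7·9 = 693
Δ = 4!·6!·2!/13! = 1/180180
Racah Σ t=1..3: t=1:−1/576 t=2:+1/144 t=3:−1/576 = 1/288
⇒ 3j(5 3 4; 0 0 0)² = 20/1001, sgn +1
Racah Σ t=2..3: t=2:+1/960 t=3:−1/4320 = 7/8640
⇒ 3j(5 3 4; 2 1 -3)² = 343/12870, sgn -1
4πI² = N·(3j₀)²·(3jₘ)² = 686/1859
I = -1·√(0.369016/4π) = -0.17136315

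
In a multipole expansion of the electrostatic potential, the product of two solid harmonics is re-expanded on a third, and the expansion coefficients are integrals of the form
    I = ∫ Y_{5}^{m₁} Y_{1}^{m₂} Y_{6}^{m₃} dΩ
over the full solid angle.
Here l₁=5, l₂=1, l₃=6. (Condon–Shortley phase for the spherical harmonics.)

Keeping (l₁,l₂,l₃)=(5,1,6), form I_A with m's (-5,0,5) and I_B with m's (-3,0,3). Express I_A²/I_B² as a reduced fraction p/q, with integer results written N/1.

11/27

l's match ⇒ only the (l;m) 3-j factors differ between A and B.
A: triangle coeff Δ(5,1,6) = 1/858; Σ_t [0,0]: t=0:+1/3628800 = 1/3628800; (3j)²=1/78 [(5 1 6; -5 0 5)], sign=-1
B: triangle coeff Δ(5,1,6) = 1/858; Σ_t [0,0]: t=0:+1/80640 = 1/80640; (3j)²=9/286 [(5 1 6; -3 0 3)], sign=-1
I_A²/I_B² = (1/78)/(9/286) = 11/27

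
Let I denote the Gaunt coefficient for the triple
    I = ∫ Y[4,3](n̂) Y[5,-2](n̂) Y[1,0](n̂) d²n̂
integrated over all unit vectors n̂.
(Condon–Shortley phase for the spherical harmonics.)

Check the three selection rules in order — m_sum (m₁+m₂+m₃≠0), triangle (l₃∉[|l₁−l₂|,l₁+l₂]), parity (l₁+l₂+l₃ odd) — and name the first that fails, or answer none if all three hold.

Σmᵢ = 1  ✗
l₃∈[|l₁−l₂|,l₁+l₂]=[1,9], have l₃=1
Σlᵢ = 10 ⇒ even

m_sum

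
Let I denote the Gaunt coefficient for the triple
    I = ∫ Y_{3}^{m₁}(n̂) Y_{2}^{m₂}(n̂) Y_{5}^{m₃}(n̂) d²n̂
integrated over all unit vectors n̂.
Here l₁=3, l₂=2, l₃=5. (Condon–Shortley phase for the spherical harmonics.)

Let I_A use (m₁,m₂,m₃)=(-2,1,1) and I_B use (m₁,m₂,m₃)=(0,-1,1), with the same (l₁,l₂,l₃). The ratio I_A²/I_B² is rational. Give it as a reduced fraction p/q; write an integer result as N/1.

Shared (l₁,l₂,l₃)=(3,2,5): N and (l;000)² cancel in I_A²/I_B².
A: Δ = 0!·6!·4!/11! = 1/2310; Racah Σ t=0..0: t=0:+1/720 = 1/720; ⇒ 3j(3 2 5; -2 1 1)² = 4/385, sgn +1
B: Δ = 0!·6!·4!/11! = 1/2310; Racah Σ t=0..0: t=0:+1/216 = 1/216; ⇒ 3j(3 2 5; 0 -1 1)² = 8/231, sgn +1
I_A²/I_B² = (4/385)/(8/231) = 3/10

3/10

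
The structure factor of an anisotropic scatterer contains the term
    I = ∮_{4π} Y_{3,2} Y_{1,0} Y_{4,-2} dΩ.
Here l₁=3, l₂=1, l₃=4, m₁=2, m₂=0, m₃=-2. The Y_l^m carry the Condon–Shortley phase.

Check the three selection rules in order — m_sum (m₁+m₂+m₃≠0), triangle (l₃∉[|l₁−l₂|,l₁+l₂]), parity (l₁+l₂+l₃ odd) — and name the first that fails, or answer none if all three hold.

Σmᵢ = 0  ✓
l₃∈[|l₁−l₂|,l₁+l₂]=[2,4], have l₃=4  ✓
Σlᵢ = 8 ⇒ even  ✓

none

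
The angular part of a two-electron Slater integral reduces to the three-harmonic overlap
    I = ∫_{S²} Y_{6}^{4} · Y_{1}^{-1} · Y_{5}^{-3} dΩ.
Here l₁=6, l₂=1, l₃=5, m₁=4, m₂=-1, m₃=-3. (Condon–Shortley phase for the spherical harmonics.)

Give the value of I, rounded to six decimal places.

0.274090

Rules hold: Σm=0, L=12 even, 5≤5≤7.
N = 13·3·11 = 429
Δ = 2!·10!·0!/13! = 1/858
Racah Σ t=1..1: t=1:−1/14400 = -1/14400
⇒ 3j(6 1 5; 0 0 0)² = 6/143, sgn +1
Racah Σ t=0..0: t=0:+1/161280 = 1/161280
⇒ 3j(6 1 5; 4 -1 -3)² = 15/286, sgn +1
4πI² = N·(3j₀)²·(3jₘ)² = 135/143
I = +1·√(0.944056/4π) = 0.27409047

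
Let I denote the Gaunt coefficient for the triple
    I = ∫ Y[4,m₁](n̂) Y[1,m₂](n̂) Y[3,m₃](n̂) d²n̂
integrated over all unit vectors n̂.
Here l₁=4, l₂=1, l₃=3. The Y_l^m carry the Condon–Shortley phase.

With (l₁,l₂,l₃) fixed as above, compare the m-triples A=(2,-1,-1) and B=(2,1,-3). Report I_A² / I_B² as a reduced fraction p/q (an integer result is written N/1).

15/1

Same 4,1,3: normalisation and zero-m 3j drop out of the ratio.
A: Δ: 2! 6! 0! / 9! → 1/252; sum: t=0:+1/96 = 1/96; 3j²(4 1 3; 2 -1 -1) = Δ·Π!·Σ² = 5/84  (sign +1)
B: Δ: 2! 6! 0! / 9! → 1/252; sum: t=2:+1/1440 = 1/1440; 3j²(4 1 3; 2 1 -3) = Δ·Π!·Σ² = 1/252  (sign +1)
I_A²/I_B² = (5/84)/(1/252) = 15/1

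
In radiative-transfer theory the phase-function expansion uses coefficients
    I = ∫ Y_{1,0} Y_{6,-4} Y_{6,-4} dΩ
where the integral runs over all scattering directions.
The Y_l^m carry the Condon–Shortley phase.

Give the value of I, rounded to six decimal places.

0 − 4 − 4 = -8 ≠ 0: azimuthal integral kills it; I = 0

0.000000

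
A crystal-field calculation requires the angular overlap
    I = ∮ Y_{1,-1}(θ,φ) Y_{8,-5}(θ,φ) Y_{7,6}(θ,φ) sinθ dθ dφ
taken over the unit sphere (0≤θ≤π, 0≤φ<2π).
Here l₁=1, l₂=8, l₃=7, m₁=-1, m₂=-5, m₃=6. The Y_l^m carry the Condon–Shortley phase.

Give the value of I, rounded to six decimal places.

-0.052996

Rules hold: Σm=0, L=16 even, 7≤7≤9.
N = 3·17·15 = 765
Δ = 2!·0!·14!/17! = 1/2040
Racah Σ t=1..1: t=1:−1/25401600 = -1/25401600
⇒ 3j(1 8 7; 0 0 0)² = 8/255, sgn +1
Racah Σ t=2..2: t=2:+1/12454041600 = 1/12454041600
⇒ 3j(1 8 7; -1 -5 6)² = 1/680, sgn -1
4πI² = N·(3j₀)²·(3jₘ)² = 3/85
I = -1·√(0.0352941/4π) = -0.05299638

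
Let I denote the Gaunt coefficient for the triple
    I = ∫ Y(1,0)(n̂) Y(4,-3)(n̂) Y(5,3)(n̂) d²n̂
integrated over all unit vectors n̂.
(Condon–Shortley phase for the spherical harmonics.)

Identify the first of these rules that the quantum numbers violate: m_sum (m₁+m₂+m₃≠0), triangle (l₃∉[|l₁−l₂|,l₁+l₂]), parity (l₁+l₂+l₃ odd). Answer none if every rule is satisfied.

none

Σmᵢ = 0  ✓
l₃∈[|l₁−l₂|,l₁+l₂]=[3,5], have l₃=5  ✓
Σlᵢ = 10 ⇒ even  ✓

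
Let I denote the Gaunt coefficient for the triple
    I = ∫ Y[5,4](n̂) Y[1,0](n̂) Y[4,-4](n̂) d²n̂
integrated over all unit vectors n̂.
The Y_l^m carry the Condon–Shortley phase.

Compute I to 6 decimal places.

0.147319

Rules hold: Σm=0, L=10 even, 4≤4≤6.
N = 11·3·9 = 297
Δ = 2!·8!·0!/11! = 1/495
Racah Σ t=1..1: t=1:−1/576 = -1/576
⇒ 3j(5 1 4; 0 0 0)² = 5/99, sgn -1
Racah Σ t=1..1: t=1:−1/40320 = -1/40320
⇒ 3j(5 1 4; 4 0 -4)² = 1/55, sgn -1
4πI² = N·(3j₀)²·(3jₘ)² = 3/11
I = +1·√(0.272727/4π) = 0.14731920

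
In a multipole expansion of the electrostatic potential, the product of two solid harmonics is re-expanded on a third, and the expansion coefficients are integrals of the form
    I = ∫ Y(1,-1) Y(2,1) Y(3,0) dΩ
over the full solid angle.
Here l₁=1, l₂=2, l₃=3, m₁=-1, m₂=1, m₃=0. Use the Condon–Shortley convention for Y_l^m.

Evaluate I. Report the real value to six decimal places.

Checks pass: Σm=0; 6 even; l₃=3∈[1,3].
(2·1+1)(2·2+1)(2·3+1) = 105
Δ: 0! 2! 4! / 7! → 1/105
sum: t=0:+1/4 = 1/4
3j²(1 2 3; 0 0 0) = Δ·Π!·Σ² = 3/35  (sign -1)
sum: t=0:+1/12 = 1/12
3j²(1 2 3; -1 1 0) = Δ·Π!·Σ² = 1/35  (sign -1)
combine: 4πI² = 105·3/35·1/35 = 9/35
take √, sign +1: I = 0.14304817

0.143048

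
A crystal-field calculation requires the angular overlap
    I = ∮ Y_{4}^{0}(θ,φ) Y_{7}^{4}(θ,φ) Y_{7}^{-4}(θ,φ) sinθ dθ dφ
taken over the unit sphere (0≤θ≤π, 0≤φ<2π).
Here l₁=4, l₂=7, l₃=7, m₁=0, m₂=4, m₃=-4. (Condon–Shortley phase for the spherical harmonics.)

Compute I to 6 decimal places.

Rules hold: Σm=0, L=18 even, 3≤7≤11.
N = 9·15·15 = 2025
Δ = 4!·4!·10!/19! = 1/58198140
Racah Σ t=0..4: t=0:+1/17418240 t=1:−1/622080 t=2:+1/230400 t=3:−1/622080 t=4:+1/17418240 = 1/806400
⇒ 3j(4 7 7; 0 0 0)² = 2268/230945, sgn -1
Racah Σ t=1..4: t=1:−1/130636800 t=2:+1/5806080 t=3:−1/2903040 t=4:+1/17418240 = -1/8164800
⇒ 3j(4 7 7; 0 4 -4)² = 11264/1322685, sgn +1
4πI² = N·(3j₀)²·(3jₘ)² = 2985984/17631601
I = -1·√(0.169354/4π) = -0.11608950

-0.116089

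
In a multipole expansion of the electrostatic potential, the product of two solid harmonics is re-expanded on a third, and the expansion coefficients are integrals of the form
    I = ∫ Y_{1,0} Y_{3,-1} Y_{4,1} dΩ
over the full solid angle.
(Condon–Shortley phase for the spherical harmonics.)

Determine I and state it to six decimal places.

Checks pass: Σm=0; 8 even; l₃=4∈[2,4].
(2·1+1)(2·3+1)(2·4+1) = 189
Δ: 0! 2! 6! / 9! → 1/252
sum: t=0:+1/36 = 1/36
3j²(1 3 4; 0 0 0) = Δ·Π!·Σ² = 4/63  (sign +1)
sum: t=0:+1/48 = 1/48
3j²(1 3 4; 0 -1 1) = Δ·Π!·Σ² = 5/84  (sign -1)
combine: 4πI² = 189·4/63·5/84 = 5/7
take √, sign -1: I = -0.23841361

-0.238414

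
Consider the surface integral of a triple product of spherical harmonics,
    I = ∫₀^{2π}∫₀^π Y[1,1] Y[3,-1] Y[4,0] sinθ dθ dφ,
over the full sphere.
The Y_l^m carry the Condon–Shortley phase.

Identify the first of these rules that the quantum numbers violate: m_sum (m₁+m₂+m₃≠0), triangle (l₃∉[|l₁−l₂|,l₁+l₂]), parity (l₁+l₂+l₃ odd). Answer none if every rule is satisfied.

azimuthal sum: 1 − 1 + 0 = 0  ✓
2 ≤ 4 ≤ 4 (triangle on l)  ✓
L = 1 + 3 + 4 = 8 (even)  ✓

none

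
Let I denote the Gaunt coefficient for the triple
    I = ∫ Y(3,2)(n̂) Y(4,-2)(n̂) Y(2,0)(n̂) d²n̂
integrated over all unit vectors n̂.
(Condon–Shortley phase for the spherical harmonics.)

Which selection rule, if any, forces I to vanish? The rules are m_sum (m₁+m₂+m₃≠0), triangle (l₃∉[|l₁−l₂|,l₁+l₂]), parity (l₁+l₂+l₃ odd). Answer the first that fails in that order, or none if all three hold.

Σmᵢ = 0  ✓
l₃∈[|l₁−l₂|,l₁+l₂]=[1,7], have l₃=2  ✓
Σlᵢ = 9 ⇒ odd  ✗

parity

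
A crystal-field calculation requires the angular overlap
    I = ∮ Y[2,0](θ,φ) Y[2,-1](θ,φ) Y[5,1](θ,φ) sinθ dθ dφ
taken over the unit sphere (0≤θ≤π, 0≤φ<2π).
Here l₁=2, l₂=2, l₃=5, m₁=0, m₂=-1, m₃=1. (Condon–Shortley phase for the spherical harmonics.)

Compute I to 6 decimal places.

0.000000

triangle: need 0≤l₃≤4, have 5; I=0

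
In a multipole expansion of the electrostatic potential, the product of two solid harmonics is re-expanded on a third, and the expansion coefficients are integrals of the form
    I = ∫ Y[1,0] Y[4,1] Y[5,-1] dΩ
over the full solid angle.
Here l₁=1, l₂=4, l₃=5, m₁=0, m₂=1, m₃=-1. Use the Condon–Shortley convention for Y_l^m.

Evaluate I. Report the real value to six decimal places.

Checks pass: Σm=0; 10 even; l₃=5∈[3,5].
(2·1+1)(2·4+1)(2·5+1) = 297
Δ: 0! 2! 8! / 11! → 1/495
sum: t=0:+1/576 = 1/576
3j²(1 4 5; 0 0 0) = Δ·Π!·Σ² = 5/99  (sign -1)
sum: t=0:+1/720 = 1/720
3j²(1 4 5; 0 1 -1) = Δ·Π!·Σ² = 8/165  (sign +1)
combine: 4πI² = 297·5/99·8/165 = 8/11
take √, sign -1: I = -0.24057125

-0.240571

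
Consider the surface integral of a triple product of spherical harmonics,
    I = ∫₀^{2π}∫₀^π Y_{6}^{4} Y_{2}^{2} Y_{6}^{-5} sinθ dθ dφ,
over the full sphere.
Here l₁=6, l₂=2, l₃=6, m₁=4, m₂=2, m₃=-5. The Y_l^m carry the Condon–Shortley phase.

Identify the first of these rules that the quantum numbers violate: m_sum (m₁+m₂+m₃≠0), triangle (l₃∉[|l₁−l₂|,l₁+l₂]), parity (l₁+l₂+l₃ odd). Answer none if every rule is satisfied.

m_sum

Σmᵢ = 1  ✗
l₃∈[|l₁−l₂|,l₁+l₂]=[4,8], have l₃=6
Σlᵢ = 14 ⇒ even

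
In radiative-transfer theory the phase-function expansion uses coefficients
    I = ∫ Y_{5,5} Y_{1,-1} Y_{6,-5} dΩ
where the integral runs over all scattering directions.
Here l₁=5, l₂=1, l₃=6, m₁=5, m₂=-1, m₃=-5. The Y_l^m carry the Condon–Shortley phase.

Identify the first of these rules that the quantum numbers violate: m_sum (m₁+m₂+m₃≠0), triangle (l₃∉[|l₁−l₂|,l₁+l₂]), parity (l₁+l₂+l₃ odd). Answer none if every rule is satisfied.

m_sum

Σmᵢ = -1  ✗
l₃∈[|l₁−l₂|,l₁+l₂]=[4,6], have l₃=6
Σlᵢ = 12 ⇒ even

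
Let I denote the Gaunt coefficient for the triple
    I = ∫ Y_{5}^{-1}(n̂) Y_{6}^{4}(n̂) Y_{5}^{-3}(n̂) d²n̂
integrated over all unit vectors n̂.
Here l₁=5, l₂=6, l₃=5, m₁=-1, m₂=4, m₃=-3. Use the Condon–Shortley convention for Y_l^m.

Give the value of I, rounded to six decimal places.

Checks pass: Σm=0; 16 even; l₃=5∈[1,11].
(2·5+1)(2·6+1)(2·5+1) = 1573
Δ: 6! 4! 6! / 17! → 1/28588560
sum: t=1:−1/345600 t=2:+1/13824 t=3:−1/5184 t=4:+1/13824 t=5:−1/345600 = -7/129600
3j²(5 6 5; 0 0 0) = Δ·Π!·Σ² = 80/7293  (sign +1)
sum: t=4:+1/138240 t=5:−1/86400 t=6:+1/829440 = -13/4147200
3j²(5 6 5; -1 4 -3) = Δ·Π!·Σ² = 13/3740  (sign -1)
combine: 4πI² = 1573·80/7293·13/3740 = 52/867
take √, sign -1: I = -0.06908555

-0.069086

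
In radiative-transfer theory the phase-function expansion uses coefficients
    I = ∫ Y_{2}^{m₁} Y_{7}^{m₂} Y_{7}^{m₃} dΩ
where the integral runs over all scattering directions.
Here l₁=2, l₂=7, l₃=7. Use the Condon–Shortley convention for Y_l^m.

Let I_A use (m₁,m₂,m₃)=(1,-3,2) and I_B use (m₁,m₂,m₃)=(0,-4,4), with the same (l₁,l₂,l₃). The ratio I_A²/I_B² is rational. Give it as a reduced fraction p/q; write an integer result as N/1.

1875/64

Same 2,7,7: normalisation and zero-m 3j drop out of the ratio.
A: Δ: 2! 2! 12! / 17! → 1/185640; sum: t=0:+1/1935360 t=1:−1/4354560 = 1/3483648; 3j²(2 7 7; 1 -3 2) = Δ·Π!·Σ² = 125/12376  (sign -1)
B: Δ: 2! 2! 12! / 17! → 1/185640; sum: t=0:+1/8709120 t=1:−1/7257600 t=2:+1/159667200 = -1/59875200; 3j²(2 7 7; 0 -4 4) = Δ·Π!·Σ² = 8/23205  (sign +1)
I_A²/I_B² = (125/12376)/(8/23205) = 1875/64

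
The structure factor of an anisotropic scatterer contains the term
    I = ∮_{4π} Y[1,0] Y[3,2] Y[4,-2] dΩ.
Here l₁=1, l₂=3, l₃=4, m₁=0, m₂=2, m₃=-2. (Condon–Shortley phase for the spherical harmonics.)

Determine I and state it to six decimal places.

Rules hold: Σm=0, L=8 even, 2≤4≤4.
N = 3·7·9 = 189
Δ = 0!·2!·6!/9! = 1/252
Racah Σ t=0..0: t=0:+1/36 = 1/36
⇒ 3j(1 3 4; 0 0 0)² = 4/63, sgn +1
Racah Σ t=0..0: t=0:+1/120 = 1/120
⇒ 3j(1 3 4; 0 2 -2)² = 1/21, sgn +1
4πI² = N·(3j₀)²·(3jₘ)² = 4/7
I = +1·√(0.571429/4π) = 0.21324362

0.213244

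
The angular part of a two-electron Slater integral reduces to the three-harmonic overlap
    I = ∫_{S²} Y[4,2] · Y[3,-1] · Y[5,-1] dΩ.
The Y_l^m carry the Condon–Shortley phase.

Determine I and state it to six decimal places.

0.106335

m-sum 0 ✓  L=12 even ✓  1≤5≤7 ✓
Π(2lᵢ+1) = 9×7×11 = 693
triangle coeff Δ(4,3,5) = 1/180180
Σ_t [0,2]: t=0:+1/576 t=1:−1/144 t=2:+1/576 = -1/288
(3j)²=20/1001 [(4 3 5; 0 0 0)], sign=+1
Σ_t [0,2]: t=0:+1/384 t=1:−1/720 t=2:+1/34560 = 43/34560
(3j)²=1849/180180 [(4 3 5; 2 -1 -1)], sign=+1
⇒ 4πI² = 1849/13013
I = (+1)√(1849/13013/(4π)) = 0.10633465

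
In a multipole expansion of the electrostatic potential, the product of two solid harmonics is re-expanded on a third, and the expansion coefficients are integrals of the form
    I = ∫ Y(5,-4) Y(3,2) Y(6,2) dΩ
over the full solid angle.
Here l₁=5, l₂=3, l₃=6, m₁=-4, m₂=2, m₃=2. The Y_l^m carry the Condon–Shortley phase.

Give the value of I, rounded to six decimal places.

-0.139560

Rules hold: Σm=0, L=14 even, 2≤6≤8.
N = 11·7·13 = 1001
Δ = 2!·8!·4!/15! = 1/675675
Racah Σ t=0..2: t=0:+1/8640 t=1:−1/2304 t=2:+1/8640 = -7/34560
⇒ 3j(5 3 6; 0 0 0)² = 7/429, sgn -1
Racah Σ t=1..2: t=1:−1/967680 t=2:+1/60480 = 1/64512
⇒ 3j(5 3 6; -4 2 2)² = 15/1001, sgn +1
4πI² = N·(3j₀)²·(3jₘ)² = 35/143
I = -1·√(0.244755/4π) = -0.13956004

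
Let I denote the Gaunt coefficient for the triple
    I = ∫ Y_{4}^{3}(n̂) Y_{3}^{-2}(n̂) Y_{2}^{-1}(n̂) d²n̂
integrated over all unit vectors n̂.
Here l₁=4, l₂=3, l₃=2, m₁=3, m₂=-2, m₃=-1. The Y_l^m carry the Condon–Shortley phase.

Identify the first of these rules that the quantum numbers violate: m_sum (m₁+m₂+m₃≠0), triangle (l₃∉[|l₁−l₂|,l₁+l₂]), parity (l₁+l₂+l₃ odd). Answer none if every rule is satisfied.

parity

m₁+m₂+m₃ = 3 − 2 − 1 = 0  ✓
triangle: |4−3|=1 ≤ l₃=2 ≤ 4+3=7  ✓
parity: l₁+l₂+l₃ = 9 is odd  ✗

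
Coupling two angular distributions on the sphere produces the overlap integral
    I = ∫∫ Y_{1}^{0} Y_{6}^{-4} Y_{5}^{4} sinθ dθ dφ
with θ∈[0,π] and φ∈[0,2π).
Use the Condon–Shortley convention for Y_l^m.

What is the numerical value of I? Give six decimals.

m-sum 0 ✓  L=12 even ✓  5≤5≤7 ✓
Π(2lᵢ+1) = 3×13×11 = 429
triangle coeff Δ(1,6,5) = 1/858
Σ_t [1,1]: t=1:−1/14400 = -1/14400
(3j)²=6/143 [(1 6 5; 0 0 0)], sign=+1
Σ_t [1,1]: t=1:−1/362880 = -1/362880
(3j)²=10/429 [(1 6 5; 0 -4 4)], sign=+1
⇒ 4πI² = 60/143
I = (+1)√(60/143/(4π)) = 0.18272698

0.182727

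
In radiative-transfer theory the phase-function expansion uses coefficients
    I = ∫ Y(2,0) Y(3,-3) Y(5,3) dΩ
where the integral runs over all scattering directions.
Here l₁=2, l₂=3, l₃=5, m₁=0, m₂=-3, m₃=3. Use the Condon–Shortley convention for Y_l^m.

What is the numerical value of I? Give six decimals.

-0.126792

Rules hold: Σm=0, L=10 even, 1≤5≤5.
N = 5·7·11 = 385
Δ = 0!·4!·6!/11! = 1/2310
Racah Σ t=0..0: t=0:+1/144 = 1/144
⇒ 3j(2 3 5; 0 0 0)² = 10/231, sgn -1
Racah Σ t=0..0: t=0:+1/2880 = 1/2880
⇒ 3j(2 3 5; 0 -3 3)² = 2/165, sgn +1
4πI² = N·(3j₀)²·(3jₘ)² = 20/99
I = -1·√(0.20202/4π) = -0.12679218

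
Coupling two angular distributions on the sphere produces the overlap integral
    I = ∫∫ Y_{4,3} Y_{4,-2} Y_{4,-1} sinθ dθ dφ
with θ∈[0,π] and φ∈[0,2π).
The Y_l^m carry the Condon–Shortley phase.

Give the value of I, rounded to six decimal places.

m-sum 0 ✓  L=12 even ✓  0≤4≤8 ✓
Π(2lᵢ+1) = 9×9×9 = 729
triangle coeff Δ(4,4,4) = 1/450450
Σ_t [0,4]: t=0:+1/13824 t=1:−1/216 t=2:+1/64 t=3:−1/216 t=4:+1/13824 = 5/768
(3j)²=18/1001 [(4 4 4; 0 0 0)], sign=+1
Σ_t [0,1]: t=0:+1/576 t=1:−1/864 = 1/1728
(3j)²=5/1287 [(4 4 4; 3 -2 -1)], sign=-1
⇒ 4πI² = 7290/143143
I = (-1)√(7290/143143/(4π)) = -0.06366105

-0.063661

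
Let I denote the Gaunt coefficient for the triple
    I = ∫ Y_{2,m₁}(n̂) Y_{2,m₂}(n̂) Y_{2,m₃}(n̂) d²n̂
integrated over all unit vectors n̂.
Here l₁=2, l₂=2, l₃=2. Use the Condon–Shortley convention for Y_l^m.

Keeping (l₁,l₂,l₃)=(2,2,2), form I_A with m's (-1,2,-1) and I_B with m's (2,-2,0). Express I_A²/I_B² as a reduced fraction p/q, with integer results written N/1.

3/2

l's match ⇒ only the (l;m) 3-j factors differ between A and B.
A: triangle coeff Δ(2,2,2) = 1/630; Σ_t [2,2]: t=2:+1/4 = 1/4; (3j)²=3/35 [(2 2 2; -1 2 -1)], sign=-1
B: triangle coeff Δ(2,2,2) = 1/630; Σ_t [0,0]: t=0:+1/8 = 1/8; (3j)²=2/35 [(2 2 2; 2 -2 0)], sign=+1
I_A²/I_B² = (3/35)/(2/35) = 3/2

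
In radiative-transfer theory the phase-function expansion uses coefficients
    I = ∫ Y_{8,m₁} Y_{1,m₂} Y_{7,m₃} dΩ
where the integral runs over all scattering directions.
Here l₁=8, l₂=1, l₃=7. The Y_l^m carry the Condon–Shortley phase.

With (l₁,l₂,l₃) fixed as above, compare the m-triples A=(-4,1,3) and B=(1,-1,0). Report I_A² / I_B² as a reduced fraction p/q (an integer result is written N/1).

11/6

Same 8,1,7: normalisation and zero-m 3j drop out of the ratio.
A: Δ: 2! 14! 0! / 17! → 1/2040; sum: t=2:+1/174182400 = 1/174182400; 3j²(8 1 7; -4 1 3) = Δ·Π!·Σ² = 11/340  (sign +1)
B: Δ: 2! 14! 0! / 17! → 1/2040; sum: t=0:+1/50803200 = 1/50803200; 3j²(8 1 7; 1 -1 0) = Δ·Π!·Σ² = 3/170  (sign -1)
I_A²/I_B² = (11/340)/(3/170) = 11/6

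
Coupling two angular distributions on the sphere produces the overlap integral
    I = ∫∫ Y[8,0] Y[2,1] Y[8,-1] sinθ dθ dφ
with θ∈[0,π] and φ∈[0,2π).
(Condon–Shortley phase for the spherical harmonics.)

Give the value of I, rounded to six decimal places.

-0.023001

Rules hold: Σm=0, L=18 even, 6≤8≤10.
N = 17·5·17 = 1445
Δ = 2!·14!·2!/19! = 1/348840
Racah Σ t=0..2: t=0:+1/116121600 t=1:−1/25401600 t=2:+1/116121600 = -1/45158400
⇒ 3j(8 2 8; 0 0 0)² = 24/1615, sgn -1
Racah Σ t=1..2: t=1:−1/50803200 t=2:+1/58060800 = -1/406425600
⇒ 3j(8 2 8; 0 1 -1)² = 1/3230, sgn +1
4πI² = N·(3j₀)²·(3jₘ)² = 12/1805
I = -1·√(0.0066482/4π) = -0.02300102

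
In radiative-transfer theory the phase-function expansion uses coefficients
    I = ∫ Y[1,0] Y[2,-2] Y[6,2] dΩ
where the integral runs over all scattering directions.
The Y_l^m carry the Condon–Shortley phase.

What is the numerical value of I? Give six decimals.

|1−2|≤6≤1+2 violated ⇒ I = 0

0.000000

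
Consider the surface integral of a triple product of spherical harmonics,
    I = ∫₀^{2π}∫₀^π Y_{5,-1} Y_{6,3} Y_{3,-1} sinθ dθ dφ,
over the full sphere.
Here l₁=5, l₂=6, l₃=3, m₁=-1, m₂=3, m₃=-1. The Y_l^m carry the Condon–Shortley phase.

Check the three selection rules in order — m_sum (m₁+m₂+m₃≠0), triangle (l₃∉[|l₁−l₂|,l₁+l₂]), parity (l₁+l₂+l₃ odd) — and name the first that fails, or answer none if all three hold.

m_sum

m₁+m₂+m₃ = -1 + 3 − 1 = 1  ✗
triangle: |5−6|=1 ≤ l₃=3 ≤ 5+6=11
parity: l₁+l₂+l₃ = 14 is even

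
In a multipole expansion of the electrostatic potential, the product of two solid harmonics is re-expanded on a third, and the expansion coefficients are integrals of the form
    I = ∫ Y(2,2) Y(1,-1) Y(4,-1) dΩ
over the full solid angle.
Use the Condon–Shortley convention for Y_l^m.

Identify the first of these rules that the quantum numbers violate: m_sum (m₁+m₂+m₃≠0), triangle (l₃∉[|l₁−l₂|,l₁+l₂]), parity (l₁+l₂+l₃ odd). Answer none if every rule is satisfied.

triangle

Σmᵢ = 0  ✓
l₃∈[|l₁−l₂|,l₁+l₂]=[1,3], have l₃=4  ✗
Σlᵢ = 7 ⇒ odd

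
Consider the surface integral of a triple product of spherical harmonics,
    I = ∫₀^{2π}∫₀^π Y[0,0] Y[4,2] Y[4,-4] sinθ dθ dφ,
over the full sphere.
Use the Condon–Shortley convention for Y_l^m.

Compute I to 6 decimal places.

0.000000

Σmᵢ = -2 ≠ 0, so the φ-integral vanishes; I = 0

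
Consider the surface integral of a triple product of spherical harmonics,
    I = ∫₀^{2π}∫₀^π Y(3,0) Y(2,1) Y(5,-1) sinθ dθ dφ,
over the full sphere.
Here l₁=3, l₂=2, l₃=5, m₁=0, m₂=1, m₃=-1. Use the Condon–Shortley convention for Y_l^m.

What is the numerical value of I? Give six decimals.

m-sum 0 ✓  L=10 even ✓  1≤5≤5 ✓
Π(2lᵢ+1) = 7×5×11 = 385
triangle coeff Δ(3,2,5) = 1/2310
Σ_t [0,0]: t=0:+1/144 = 1/144
(3j)²=10/231 [(3 2 5; 0 0 0)], sign=-1
Σ_t [0,0]: t=0:+1/216 = 1/216
(3j)²=8/231 [(3 2 5; 0 1 -1)], sign=+1
⇒ 4πI² = 400/693
I = (-1)√(400/693/(4π)) = -0.21431790

-0.214318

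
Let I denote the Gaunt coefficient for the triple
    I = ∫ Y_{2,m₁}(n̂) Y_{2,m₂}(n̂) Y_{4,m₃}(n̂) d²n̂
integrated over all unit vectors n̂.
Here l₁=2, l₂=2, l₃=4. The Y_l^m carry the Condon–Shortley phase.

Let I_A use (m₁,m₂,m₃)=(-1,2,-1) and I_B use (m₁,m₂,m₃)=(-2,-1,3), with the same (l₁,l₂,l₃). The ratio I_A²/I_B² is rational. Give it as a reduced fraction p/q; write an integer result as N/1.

1/7

l's match ⇒ only the (l;m) 3-j factors differ between A and B.
A: triangle coeff Δ(2,2,4) = 1/630; Σ_t [0,0]: t=0:+1/144 = 1/144; (3j)²=1/126 [(2 2 4; -1 2 -1)], sign=-1
B: triangle coeff Δ(2,2,4) = 1/630; Σ_t [0,0]: t=0:+1/144 = 1/144; (3j)²=1/18 [(2 2 4; -2 -1 3)], sign=-1
I_A²/I_B² = (1/126)/(1/18) = 1/7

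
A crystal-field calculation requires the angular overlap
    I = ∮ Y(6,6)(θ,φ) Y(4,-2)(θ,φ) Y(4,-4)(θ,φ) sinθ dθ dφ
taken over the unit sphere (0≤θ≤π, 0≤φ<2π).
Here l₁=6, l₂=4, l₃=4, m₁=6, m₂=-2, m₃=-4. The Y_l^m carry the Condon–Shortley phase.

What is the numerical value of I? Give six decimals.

-0.163436

Checks pass: Σm=0; 14 even; l₃=4∈[2,10].
(2·6+1)(2·4+1)(2·4+1) = 1053
Δ: 6! 6! 2! / 15! → 1/1261260
sum: t=2:+1/4608 t=3:−1/1296 t=4:+1/4608 = -7/20736
3j²(6 4 4; 0 0 0) = Δ·Π!·Σ² = 20/1287  (sign -1)
sum: t=0:+1/1036800 = 1/1036800
3j²(6 4 4; 6 -2 -4) = Δ·Π!·Σ² = 4/195  (sign +1)
combine: 4πI² = 1053·20/1287·4/195 = 48/143
take √, sign -1: I = -0.16343598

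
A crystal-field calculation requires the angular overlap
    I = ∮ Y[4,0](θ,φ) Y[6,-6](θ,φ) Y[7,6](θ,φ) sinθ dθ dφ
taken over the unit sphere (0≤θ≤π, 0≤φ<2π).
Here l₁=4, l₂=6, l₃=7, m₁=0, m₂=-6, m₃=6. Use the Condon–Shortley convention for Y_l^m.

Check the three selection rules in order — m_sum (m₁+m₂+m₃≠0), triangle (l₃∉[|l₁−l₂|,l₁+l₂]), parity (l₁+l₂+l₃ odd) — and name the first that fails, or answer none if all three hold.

parity

Σmᵢ = 0  ✓
l₃∈[|l₁−l₂|,l₁+l₂]=[2,10], have l₃=7  ✓
Σlᵢ = 17 ⇒ odd  ✗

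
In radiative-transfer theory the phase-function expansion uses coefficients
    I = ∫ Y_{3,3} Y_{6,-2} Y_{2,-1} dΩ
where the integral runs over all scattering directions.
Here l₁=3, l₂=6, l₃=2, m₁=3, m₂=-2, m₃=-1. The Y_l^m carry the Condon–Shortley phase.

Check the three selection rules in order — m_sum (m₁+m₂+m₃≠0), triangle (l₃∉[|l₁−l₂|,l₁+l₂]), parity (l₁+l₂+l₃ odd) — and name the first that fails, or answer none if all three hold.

m₁+m₂+m₃ = 3 − 2 − 1 = 0  ✓
triangle: |3−6|=3 ≤ l₃=2 ≤ 3+6=9  ✗
parity: l₁+l₂+l₃ = 11 is odd

triangle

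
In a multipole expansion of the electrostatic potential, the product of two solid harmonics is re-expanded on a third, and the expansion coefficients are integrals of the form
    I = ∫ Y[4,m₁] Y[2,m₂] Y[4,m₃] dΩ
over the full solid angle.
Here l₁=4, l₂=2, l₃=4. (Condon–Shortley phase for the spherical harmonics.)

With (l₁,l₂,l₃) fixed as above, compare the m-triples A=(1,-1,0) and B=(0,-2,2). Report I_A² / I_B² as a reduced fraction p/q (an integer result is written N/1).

1/18

Same 4,2,4: normalisation and zero-m 3j drop out of the ratio.
A: Δ: 2! 6! 2! / 11! → 1/13860; sum: t=0:+1/72 t=1:−1/96 = 1/288; 3j²(4 2 4; 1 -1 0) = Δ·Π!·Σ² = 1/462  (sign +1)
B: Δ: 2! 6! 2! / 11! → 1/13860; sum: t=0:+1/192 = 1/192; 3j²(4 2 4; 0 -2 2) = Δ·Π!·Σ² = 3/77  (sign +1)
I_A²/I_B² = (1/462)/(3/77) = 1/18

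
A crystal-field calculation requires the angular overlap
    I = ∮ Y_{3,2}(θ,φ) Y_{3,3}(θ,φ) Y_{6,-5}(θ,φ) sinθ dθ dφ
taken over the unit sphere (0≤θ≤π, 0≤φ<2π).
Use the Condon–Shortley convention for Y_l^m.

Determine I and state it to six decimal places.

-0.254801

Checks pass: Σm=0; 12 even; l₃=6∈[0,6].
(2·3+1)(2·3+1)(2·6+1) = 637
Δ: 0! 6! 6! / 13! → 1/12012
sum: t=0:+1/1296 = 1/1296
3j²(3 3 6; 0 0 0) = Δ·Π!·Σ² = 100/3003  (sign +1)
sum: t=0:+1/86400 = 1/86400
3j²(3 3 6; 2 3 -5) = Δ·Π!·Σ² = 1/26  (sign -1)
combine: 4πI² = 637·100/3003·1/26 = 350/429
take √, sign -1: I = -0.25480060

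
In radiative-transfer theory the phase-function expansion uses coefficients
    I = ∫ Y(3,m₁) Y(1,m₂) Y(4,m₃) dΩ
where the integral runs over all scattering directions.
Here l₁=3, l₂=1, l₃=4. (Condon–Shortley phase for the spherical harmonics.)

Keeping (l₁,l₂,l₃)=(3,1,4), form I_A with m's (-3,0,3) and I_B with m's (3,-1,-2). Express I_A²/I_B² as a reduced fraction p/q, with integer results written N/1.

Same 3,1,4: normalisation and zero-m 3j drop out of the ratio.
A: Δ: 0! 6! 2! / 9! → 1/252; sum: t=0:+1/720 = 1/720; 3j²(3 1 4; -3 0 3) = Δ·Π!·Σ² = 1/36  (sign -1)
B: Δ: 0! 6! 2! / 9! → 1/252; sum: t=0:+1/1440 = 1/1440; 3j²(3 1 4; 3 -1 -2) = Δ·Π!·Σ² = 1/252  (sign +1)
I_A²/I_B² = (1/36)/(1/252) = 7/1

7/1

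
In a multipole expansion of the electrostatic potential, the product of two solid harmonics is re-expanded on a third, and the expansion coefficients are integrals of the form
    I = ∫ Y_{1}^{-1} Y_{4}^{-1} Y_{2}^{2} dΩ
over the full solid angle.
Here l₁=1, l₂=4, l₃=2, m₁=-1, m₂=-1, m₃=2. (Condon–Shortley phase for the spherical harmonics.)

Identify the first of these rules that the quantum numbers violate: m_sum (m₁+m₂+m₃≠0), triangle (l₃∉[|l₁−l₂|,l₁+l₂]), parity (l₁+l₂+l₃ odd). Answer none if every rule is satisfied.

azimuthal sum: -1 − 1 + 2 = 0  ✓
3 ≤ 2 ≤ 5 (triangle on l)  ✗
L = 1 + 4 + 2 = 7 (odd)

triangle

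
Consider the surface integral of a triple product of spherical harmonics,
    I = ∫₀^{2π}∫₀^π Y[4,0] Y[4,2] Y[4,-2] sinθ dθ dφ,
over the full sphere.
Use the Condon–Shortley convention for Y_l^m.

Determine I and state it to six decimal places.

-0.083698

Rules hold: Σm=0, L=12 even, 0≤4≤8.
N = 9·9·9 = 729
Δ = 4!·4!·4!/13! = 1/450450
Racah Σ t=0..4: t=0:+1/13824 t=1:−1/216 t=2:+1/64 t=3:−1/216 t=4:+1/13824 = 5/768
⇒ 3j(4 4 4; 0 0 0)² = 18/1001, sgn +1
Racah Σ t=2..4: t=2:+1/384 t=3:−1/216 t=4:+1/2304 = -11/6912
⇒ 3j(4 4 4; 0 2 -2)² = 11/1638, sgn -1
4πI² = N·(3j₀)²·(3jₘ)² = 729/8281
I = -1·√(0.0880328/4π) = -0.08369845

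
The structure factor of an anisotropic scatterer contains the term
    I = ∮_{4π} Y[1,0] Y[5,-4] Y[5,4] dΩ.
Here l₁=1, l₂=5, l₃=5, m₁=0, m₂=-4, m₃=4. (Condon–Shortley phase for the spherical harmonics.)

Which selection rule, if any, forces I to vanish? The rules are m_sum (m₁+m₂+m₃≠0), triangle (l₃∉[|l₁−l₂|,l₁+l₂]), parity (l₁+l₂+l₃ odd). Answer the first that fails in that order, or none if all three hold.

parity

azimuthal sum: 0 − 4 + 4 = 0  ✓
4 ≤ 5 ≤ 6 (triangle on l)  ✓
L = 1 + 5 + 5 = 11 (odd)  ✗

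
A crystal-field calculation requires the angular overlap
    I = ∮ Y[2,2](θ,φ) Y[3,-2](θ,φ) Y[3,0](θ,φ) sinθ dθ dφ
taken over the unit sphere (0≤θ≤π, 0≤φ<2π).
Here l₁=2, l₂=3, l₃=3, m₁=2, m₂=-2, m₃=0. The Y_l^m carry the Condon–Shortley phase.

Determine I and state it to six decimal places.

-0.188063

Rules hold: Σm=0, L=8 even, 1≤3≤5.
N = 5·7·7 = 245
Δ = 2!·2!·4!/9! = 1/3780
Racah Σ t=0..2: t=0:+1/24 t=1:−1/4 t=2:+1/24 = -1/6
⇒ 3j(2 3 3; 0 0 0)² = 4/105, sgn +1
Racah Σ t=0..0: t=0:+1/24 = 1/24
⇒ 3j(2 3 3; 2 -2 0)² = 1/21, sgn -1
4πI² = N·(3j₀)²·(3jₘ)² = 4/9
I = -1·√(0.444444/4π) = -0.18806319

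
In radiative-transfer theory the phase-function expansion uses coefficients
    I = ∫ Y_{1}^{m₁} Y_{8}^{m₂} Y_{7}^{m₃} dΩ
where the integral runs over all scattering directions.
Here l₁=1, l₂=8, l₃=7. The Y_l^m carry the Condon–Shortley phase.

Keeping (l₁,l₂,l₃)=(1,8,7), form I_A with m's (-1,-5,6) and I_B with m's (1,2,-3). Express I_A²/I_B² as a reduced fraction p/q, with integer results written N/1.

1/5

l's match ⇒ only the (l;m) 3-j factors differ between A and B.
A: triangle coeff Δ(1,8,7) = 1/2040; Σ_t [2,2]: t=2:+1/12454041600 = 1/12454041600; (3j)²=1/680 [(1 8 7; -1 -5 6)], sign=-1
B: triangle coeff Δ(1,8,7) = 1/2040; Σ_t [0,0]: t=0:+1/174182400 = 1/174182400; (3j)²=1/136 [(1 8 7; 1 2 -3)], sign=+1
I_A²/I_B² = (1/680)/(1/136) = 1/5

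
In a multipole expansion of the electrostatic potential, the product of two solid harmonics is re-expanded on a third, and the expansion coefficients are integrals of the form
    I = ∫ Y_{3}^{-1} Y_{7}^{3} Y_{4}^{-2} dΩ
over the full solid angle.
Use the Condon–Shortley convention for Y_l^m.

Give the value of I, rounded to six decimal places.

Checks pass: Σm=0; 14 even; l₃=4∈[4,10].
(2·3+1)(2·7+1)(2·4+1) = 945
Δ: 6! 0! 8! / 15! → 1/45045
sum: t=3:−1/20736 = -1/20736
3j²(3 7 4; 0 0 0) = Δ·Π!·Σ² = 35/1287  (sign -1)
sum: t=4:+1/69120 = 1/69120
3j²(3 7 4; -1 3 -2) = Δ·Π!·Σ² = 4/143  (sign +1)
combine: 4πI² = 945·35/1287·4/143 = 14700/20449
take √, sign -1: I = -0.23917605

-0.239176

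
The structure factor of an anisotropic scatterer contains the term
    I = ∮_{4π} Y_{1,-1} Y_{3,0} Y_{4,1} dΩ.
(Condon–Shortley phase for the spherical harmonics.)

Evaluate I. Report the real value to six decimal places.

Checks pass: Σm=0; 8 even; l₃=4∈[2,4].
(2·1+1)(2·3+1)(2·4+1) = 189
Δ: 0! 2! 6! / 9! → 1/252
sum: t=0:+1/36 = 1/36
3j²(1 3 4; 0 0 0) = Δ·Π!·Σ² = 4/63  (sign +1)
sum: t=0:+1/72 = 1/72
3j²(1 3 4; -1 0 1) = Δ·Π!·Σ² = 5/126  (sign -1)
combine: 4πI² = 189·4/63·5/126 = 10/21
take √, sign -1: I = -0.19466390

-0.194664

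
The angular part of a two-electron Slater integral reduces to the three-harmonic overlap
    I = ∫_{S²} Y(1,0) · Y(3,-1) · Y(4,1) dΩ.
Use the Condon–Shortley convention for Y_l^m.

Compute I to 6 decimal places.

Checks pass: Σm=0; 8 even; l₃=4∈[2,4].
(2·1+1)(2·3+1)(2·4+1) = 189
Δ: 0! 2! 6! / 9! → 1/252
sum: t=0:+1/36 = 1/36
3j²(1 3 4; 0 0 0) = Δ·Π!·Σ² = 4/63  (sign +1)
sum: t=0:+1/48 = 1/48
3j²(1 3 4; 0 -1 1) = Δ·Π!·Σ² = 5/84  (sign -1)
combine: 4πI² = 189·4/63·5/84 = 5/7
take √, sign -1: I = -0.23841361

-0.238414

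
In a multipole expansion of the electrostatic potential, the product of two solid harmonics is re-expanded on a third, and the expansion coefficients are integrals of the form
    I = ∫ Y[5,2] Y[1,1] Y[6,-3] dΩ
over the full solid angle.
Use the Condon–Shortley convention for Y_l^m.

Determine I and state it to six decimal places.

-0.245154

m-sum 0 ✓  L=12 even ✓  4≤6≤6 ✓
Π(2lᵢ+1) = 11×3×13 = 429
triangle coeff Δ(5,1,6) = 1/858
Σ_t [0,0]: t=0:+1/14400 = 1/14400
(3j)²=6/143 [(5 1 6; 0 0 0)], sign=+1
Σ_t [0,0]: t=0:+1/60480 = 1/60480
(3j)²=6/143 [(5 1 6; 2 1 -3)], sign=-1
⇒ 4πI² = 108/143
I = (-1)√(108/143/(4π)) = -0.24515397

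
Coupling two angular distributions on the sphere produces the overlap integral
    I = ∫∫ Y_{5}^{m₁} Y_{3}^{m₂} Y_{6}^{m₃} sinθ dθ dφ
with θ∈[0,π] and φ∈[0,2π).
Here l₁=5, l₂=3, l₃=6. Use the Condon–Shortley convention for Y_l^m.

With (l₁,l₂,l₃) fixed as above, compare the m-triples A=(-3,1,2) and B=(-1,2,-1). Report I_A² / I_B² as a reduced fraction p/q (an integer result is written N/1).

l's match ⇒ only the (l;m) 3-j factors differ between A and B.
A: triangle coeff Δ(5,3,6) = 1/675675; Σ_t [0,2]: t=0:+1/1935360 t=1:−1/30240 t=2:+1/11520 = 1/18432; (3j)²=7/429 [(5 3 6; -3 1 2)], sign=+1
B: triangle coeff Δ(5,3,6) = 1/675675; Σ_t [1,2]: t=1:−1/17280 t=2:+1/6912 = 1/11520; (3j)²=2/143 [(5 3 6; -1 2 -1)], sign=-1
I_A²/I_B² = (7/429)/(2/143) = 7/6

7/6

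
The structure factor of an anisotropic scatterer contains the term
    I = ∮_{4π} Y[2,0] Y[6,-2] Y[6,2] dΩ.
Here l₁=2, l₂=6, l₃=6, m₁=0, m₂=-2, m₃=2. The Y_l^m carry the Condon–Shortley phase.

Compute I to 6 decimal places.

Rules hold: Σm=0, L=14 even, 4≤6≤8.
N = 5·13·13 = 845
Δ = 2!·2!·10!/15! = 1/90090
Racah Σ t=0..2: t=0:+1/69120 t=1:−1/14400 t=2:+1/69120 = -7/172800
⇒ 3j(2 6 6; 0 0 0)² = 14/715, sgn -1
Racah Σ t=0..2: t=0:+1/69120 t=1:−1/30240 t=2:+1/322560 = -1/64512
⇒ 3j(2 6 6; 0 -2 2)² = 10/1001, sgn -1
4πI² = N·(3j₀)²·(3jₘ)² = 20/121
I = +1·√(0.165289/4π) = 0.11468784

0.114688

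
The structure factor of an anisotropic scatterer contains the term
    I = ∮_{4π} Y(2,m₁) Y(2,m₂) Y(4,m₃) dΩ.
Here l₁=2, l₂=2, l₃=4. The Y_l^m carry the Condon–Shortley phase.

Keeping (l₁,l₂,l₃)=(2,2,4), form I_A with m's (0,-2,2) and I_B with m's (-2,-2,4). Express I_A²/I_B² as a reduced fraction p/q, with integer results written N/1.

3/14

Same 2,2,4: normalisation and zero-m 3j drop out of the ratio.
A: Δ: 0! 4! 4! / 9! → 1/630; sum: t=0:+1/96 = 1/96; 3j²(2 2 4; 0 -2 2) = Δ·Π!·Σ² = 1/42  (sign +1)
B: Δ: 0! 4! 4! / 9! → 1/630; sum: t=0:+1/576 = 1/576; 3j²(2 2 4; -2 -2 4) = Δ·Π!·Σ² = 1/9  (sign +1)
I_A²/I_B² = (1/42)/(1/9) = 3/14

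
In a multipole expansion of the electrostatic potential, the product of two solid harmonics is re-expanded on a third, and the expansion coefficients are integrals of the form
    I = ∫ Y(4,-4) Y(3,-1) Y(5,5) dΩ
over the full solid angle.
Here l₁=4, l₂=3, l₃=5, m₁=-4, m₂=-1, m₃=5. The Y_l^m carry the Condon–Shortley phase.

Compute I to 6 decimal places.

0.189625

m-sum 0 ✓  L=12 even ✓  1≤5≤7 ✓
Π(2lᵢ+1) = 9×7×11 = 693
triangle coeff Δ(4,3,5) = 1/180180
Σ_t [0,2]: t=0:+1/576 t=1:−1/144 t=2:+1/576 = -1/288
(3j)²=20/1001 [(4 3 5; 0 0 0)], sign=+1
Σ_t [2,2]: t=2:+1/34560 = 1/34560
(3j)²=14/429 [(4 3 5; -4 -1 5)], sign=+1
⇒ 4πI² = 840/1859
I = (+1)√(840/1859/(4π)) = 0.18962475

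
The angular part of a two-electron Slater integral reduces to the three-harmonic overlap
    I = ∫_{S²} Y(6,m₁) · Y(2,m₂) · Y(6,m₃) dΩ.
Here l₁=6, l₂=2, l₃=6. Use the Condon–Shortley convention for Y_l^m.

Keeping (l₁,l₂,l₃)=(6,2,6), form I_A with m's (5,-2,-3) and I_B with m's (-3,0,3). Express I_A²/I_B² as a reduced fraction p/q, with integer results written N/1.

22/5

Same 6,2,6: normalisation and zero-m 3j drop out of the ratio.
A: Δ: 2! 10! 2! / 15! → 1/90090; sum: t=0:+1/1451520 = 1/1451520; 3j²(6 2 6; 5 -2 -3) = Δ·Π!·Σ² = 1/91  (sign -1)
B: Δ: 2! 10! 2! / 15! → 1/90090; sum: t=0:+1/1451520 t=1:−1/80640 t=2:+1/120960 = -1/290304; 3j²(6 2 6; -3 0 3) = Δ·Π!·Σ² = 5/2002  (sign +1)
I_A²/I_B² = (1/91)/(5/2002) = 22/5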